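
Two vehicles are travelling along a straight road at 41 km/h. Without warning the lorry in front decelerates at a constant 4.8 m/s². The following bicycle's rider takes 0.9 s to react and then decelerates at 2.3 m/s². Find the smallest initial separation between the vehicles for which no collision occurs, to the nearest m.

Minimum gap ≈ 25 m

41 km/h ÷ 3.6 = 11.3889 m/s.
Leader travels v²/(2a_L) = 129.707 / 9.600 = 13.511 m before stopping.
Follower covers v·t_r = 11.3889 × 0.9 = 10.250 m while reacting, then v²/(2a_F) = 129.707 / 4.600 = 28.197 m while braking, for a total of 10.250 + 28.197 = 38.447 m.
Since a_F ≤ a_L and the follower starts braking later, the follower is never slower than the leader, so the closest approach is when both have stopped.
Minimum gap = 38.447 − 13.511 = 24.936 m.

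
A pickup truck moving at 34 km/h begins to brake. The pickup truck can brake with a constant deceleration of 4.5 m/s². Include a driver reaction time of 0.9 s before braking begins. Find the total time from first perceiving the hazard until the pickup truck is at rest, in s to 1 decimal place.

34 km/h ÷ 3.6 = 9.4444 m/s.
Braking time = v/a = 9.4444 / 4.500 = 2.099 s.
Total = 0.9 + 2.099 = 2.999 s.

Total time ≈ 3.0 s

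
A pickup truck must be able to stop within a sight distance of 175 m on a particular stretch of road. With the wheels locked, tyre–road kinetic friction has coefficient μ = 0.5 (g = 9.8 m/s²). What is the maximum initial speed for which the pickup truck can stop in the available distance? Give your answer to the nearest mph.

a = μg = 0.5 × 9.8 = 4.900 m/s².
v²/(2a) = d ⇒ v = √(2 × 4.900 × 175) = √1715.00 = 41.4126 m/s.
41.4126 m/s ÷ 0.44704 = 92.637 mph.

Maximum speed ≈ 93 mph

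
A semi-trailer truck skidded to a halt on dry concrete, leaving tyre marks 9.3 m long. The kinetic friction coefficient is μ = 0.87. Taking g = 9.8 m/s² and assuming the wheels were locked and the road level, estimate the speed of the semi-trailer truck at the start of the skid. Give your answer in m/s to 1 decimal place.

Deceleration a = μg = 0.87 × 9.8 = 8.526 m/s².
v = √(2a·d) = √(2 × 8.526 × 9.3) = √158.584 = 12.5930 m/s.

Initial speed ≈ 12.6 m/s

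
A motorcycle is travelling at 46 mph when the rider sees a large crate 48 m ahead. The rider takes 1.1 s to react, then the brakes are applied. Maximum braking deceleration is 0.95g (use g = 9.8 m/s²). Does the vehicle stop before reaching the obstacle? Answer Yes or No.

46 mph × 0.44704 = 20.5638 m/s.
a = 0.95 × 9.8 = 9.310 m/s².
Reaction distance = 20.5638 × 1.1 = 22.620 m.
Braking distance = v²/(2a) = 422.870 / 18.620 = 22.711 m.
Total stopping distance = 22.620 + 22.711 = 45.331 m, vs 48 m available — it stops with 48 − 45.331 = 2.669 m to spare.

Yes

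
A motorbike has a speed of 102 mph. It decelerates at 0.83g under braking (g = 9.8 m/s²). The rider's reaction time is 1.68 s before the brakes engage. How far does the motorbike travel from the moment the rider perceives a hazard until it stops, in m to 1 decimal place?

102 mph × 0.44704 = 45.5981 m/s.
a = 0.83 × 9.8 = 8.134 m/s².
Reaction distance = v·t_r = 45.5981 × 1.68 = 76.605 m.
Braking distance = v²/(2a) = 45.5981² / (2 × 8.134) = 2079.187 / 16.268 = 127.808 m.
Total = 76.605 + 127.808 = 204.413 m.

Total stopping distance ≈ 204.4 m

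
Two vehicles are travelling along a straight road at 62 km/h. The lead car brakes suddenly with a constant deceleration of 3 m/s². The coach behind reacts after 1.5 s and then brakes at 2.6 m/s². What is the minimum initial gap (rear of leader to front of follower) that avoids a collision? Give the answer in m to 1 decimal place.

Minimum gap ≈ 33.4 m

62 km/h ÷ 3.6 = 17.2222 m/s.
Leader travels v²/(2a_L) = 296.604 / 6.000 = 49.434 m before stopping.
Follower covers v·t_r = 17.2222 × 1.5 = 25.833 m while reacting, then v²/(2a_F) = 296.604 / 5.200 = 57.039 m while braking, for a total of 25.833 + 57.039 = 82.872 m.
Since a_F ≤ a_L and the follower starts braking later, the follower is never slower than the leader, so the closest approach is when both have stopped.
Minimum gap = 82.872 − 49.434 = 33.438 m.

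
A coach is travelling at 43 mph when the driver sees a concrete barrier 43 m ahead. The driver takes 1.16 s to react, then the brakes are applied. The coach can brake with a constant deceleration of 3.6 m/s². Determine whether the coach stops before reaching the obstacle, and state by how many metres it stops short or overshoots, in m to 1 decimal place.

43 mph × 0.44704 = 19.2227 m/s.
Reaction distance = 19.2227 × 1.16 = 22.298 m.
Braking distance = v²/(2a) = 369.512 / 7.200 = 51.321 m.
Total stopping distance = 22.298 + 51.321 = 73.619 m, vs 43 m available — it cannot stop in time and overshoots by 73.619 − 43 = 30.619 m.

No — it overshoots by 30.6 m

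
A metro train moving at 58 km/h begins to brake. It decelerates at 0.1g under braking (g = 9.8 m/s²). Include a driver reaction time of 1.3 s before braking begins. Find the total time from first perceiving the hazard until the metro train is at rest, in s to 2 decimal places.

Total time ≈ 17.74 s

58 km/h ÷ 3.6 = 16.1111 m/s.
a = 0.1 × 9.8 = 0.980 m/s².
Braking time = v/a = 16.1111 / 0.980 = 16.440 s.
Total = 1.3 + 16.440 = 17.740 s.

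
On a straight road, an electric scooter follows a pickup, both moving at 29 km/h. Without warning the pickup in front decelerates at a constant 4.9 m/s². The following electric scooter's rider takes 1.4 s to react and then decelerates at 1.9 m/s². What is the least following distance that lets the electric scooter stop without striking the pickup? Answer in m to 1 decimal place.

Minimum gap ≈ 21.7 m

29 km/h ÷ 3.6 = 8.0556 m/s.
Leader travels v²/(2a_L) = 64.893 / 9.800 = 6.622 m before stopping.
Follower covers v·t_r = 8.0556 × 1.4 = 11.278 m while reacting, then v²/(2a_F) = 64.893 / 3.800 = 17.077 m while braking, for a total of 11.278 + 17.077 = 28.355 m.
Since a_F ≤ a_L and the follower starts braking later, the follower is never slower than the leader, so the closest approach is when both have stopped.
Minimum gap = 28.355 − 6.622 = 21.733 m.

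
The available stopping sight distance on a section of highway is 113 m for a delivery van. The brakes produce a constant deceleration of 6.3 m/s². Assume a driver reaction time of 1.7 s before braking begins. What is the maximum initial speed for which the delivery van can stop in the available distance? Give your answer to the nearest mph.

Stopping distance: v·t_r + v²/(2a) = 113 with t_r = 1.7 s and a = 6.300 m/s².
So v² + 21.420 v − 1423.80 = 0.
Positive root: v = −a·t_r + √((a·t_r)² + 2a·d) = −10.710 + √(114.704 + 1423.80) = 28.5138 m/s.
28.5138 m/s ÷ 0.44704 = 63.784 mph.

Maximum speed ≈ 64 mph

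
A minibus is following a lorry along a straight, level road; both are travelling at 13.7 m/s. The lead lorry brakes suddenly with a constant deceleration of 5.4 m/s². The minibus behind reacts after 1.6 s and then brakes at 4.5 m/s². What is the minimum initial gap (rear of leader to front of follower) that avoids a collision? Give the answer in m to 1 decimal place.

Leader travels v²/(2a_L) = 187.690 / 10.800 = 17.379 m before stopping.
Follower covers v·t_r = 13.7000 × 1.6 = 21.920 m while reacting, then v²/(2a_F) = 187.690 / 9.000 = 20.854 m while braking, for a total of 21.920 + 20.854 = 42.774 m.
Since a_F ≤ a_L and the follower starts braking later, the follower is never slower than the leader, so the closest approach is when both have stopped.
Minimum gap = 42.774 − 17.379 = 25.395 m.

Minimum gap ≈ 25.4 m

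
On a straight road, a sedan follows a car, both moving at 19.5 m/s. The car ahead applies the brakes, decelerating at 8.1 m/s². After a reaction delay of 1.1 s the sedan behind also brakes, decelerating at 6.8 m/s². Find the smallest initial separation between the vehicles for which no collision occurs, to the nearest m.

Minimum gap ≈ 26 m

Leader travels v²/(2a_L) = 380.250 / 16.200 = 23.472 m before stopping.
Follower covers v·t_r = 19.5000 × 1.1 = 21.450 m while reacting, then v²/(2a_F) = 380.250 / 13.600 = 27.960 m while braking, for a total of 21.450 + 27.960 = 49.410 m.
Since a_F ≤ a_L and the follower starts braking later, the follower is never slower than the leader, so the closest approach is when both have stopped.
Minimum gap = 49.410 − 23.472 = 25.938 m.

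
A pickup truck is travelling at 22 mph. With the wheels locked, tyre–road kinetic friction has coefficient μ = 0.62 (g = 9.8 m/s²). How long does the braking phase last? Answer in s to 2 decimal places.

22 mph × 0.44704 = 9.8349 m/s.
a = μg = 0.62 × 9.8 = 6.076 m/s².
Braking time = v/a = 9.8349 / 6.076 = 1.619 s.

Braking time ≈ 1.62 s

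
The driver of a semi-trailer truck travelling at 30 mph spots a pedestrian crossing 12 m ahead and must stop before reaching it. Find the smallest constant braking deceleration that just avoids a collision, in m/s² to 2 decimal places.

30 mph × 0.44704 = 13.4112 m/s.
v² = 2a·d ⇒ a = v²/(2d) = 13.4112² / (2 × 12.000) = 179.860 / 24.000 = 7.4942 m/s².

Required deceleration ≈ 7.49 m/s²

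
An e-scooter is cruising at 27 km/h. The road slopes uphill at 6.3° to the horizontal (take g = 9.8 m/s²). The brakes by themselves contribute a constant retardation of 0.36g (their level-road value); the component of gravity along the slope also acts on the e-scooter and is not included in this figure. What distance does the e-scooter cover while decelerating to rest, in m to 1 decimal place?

27 km/h ÷ 3.6 = 7.5000 m/s.
a = 0.36 × 9.8 = 3.528 m/s².
Gravity along the uphill slope adds to the braking deceleration: a_eff = 3.528 + 9.8·sin 6.3° = 3.528 + 1.075 = 4.603 m/s².
Braking distance = v²/(2a) = 7.5000² / (2 × 4.603) = 56.250 / 9.206 = 6.110 m.

Braking distance ≈ 6.1 m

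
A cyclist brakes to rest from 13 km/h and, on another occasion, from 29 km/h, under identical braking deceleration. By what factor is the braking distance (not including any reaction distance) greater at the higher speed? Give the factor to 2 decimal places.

Factor ≈ 4.98

Braking distance d = v²/(2a), so with a fixed, d ∝ v².
Factor = (29/13)² = 2.2308² = 4.9765.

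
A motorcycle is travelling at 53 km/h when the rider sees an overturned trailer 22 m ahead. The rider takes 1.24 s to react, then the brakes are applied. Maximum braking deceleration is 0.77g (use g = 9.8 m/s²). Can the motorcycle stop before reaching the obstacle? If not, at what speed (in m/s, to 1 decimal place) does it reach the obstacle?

No — it strikes the obstacle at 12.7 m/s

53 km/h ÷ 3.6 = 14.7222 m/s.
a = 0.77 × 9.8 = 7.546 m/s².
Reaction distance = 14.7222 × 1.24 = 18.256 m.
Braking distance needed to stop: v²/(2a) = 216.743 / 15.092 = 14.361 m, so total needed = 18.256 + 14.361 = 32.617 m > 22 m — it cannot stop.
Distance remaining when braking begins: 22 − 18.256 = 3.744 m.
v² = v₀² − 2a·d = 216.743 − 2 × 7.546 × 3.744 = 160.239 m²/s².
v = √160.239 = 12.659 m/s.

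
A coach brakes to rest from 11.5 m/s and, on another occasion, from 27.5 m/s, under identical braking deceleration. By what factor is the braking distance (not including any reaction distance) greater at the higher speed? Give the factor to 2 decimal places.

Braking distance d = v²/(2a), so with a fixed, d ∝ v².
Factor = (27.5/11.5)² = 2.3913² = 5.7183.

Factor ≈ 5.72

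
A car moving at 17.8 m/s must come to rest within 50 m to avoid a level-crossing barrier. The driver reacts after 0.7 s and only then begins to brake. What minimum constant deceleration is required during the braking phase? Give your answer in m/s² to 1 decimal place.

Distance covered during reaction = 17.8000 × 0.7 = 12.460 m.
Distance available for braking: 50 − 12.460 = 37.540 m.
v² = 2a·d ⇒ a = v²/(2d) = 17.8000² / (2 × 37.540) = 316.840 / 75.080 = 4.2200 m/s².

Required deceleration ≈ 4.2 m/s²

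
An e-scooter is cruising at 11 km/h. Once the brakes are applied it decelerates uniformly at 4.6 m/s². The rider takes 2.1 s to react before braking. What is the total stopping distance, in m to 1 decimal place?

Total stopping distance ≈ 7.4 m

11 km/h ÷ 3.6 = 3.0556 m/s.
Reaction distance = v·t_r = 3.0556 × 2.1 = 6.417 m.
Braking distance = v²/(2a) = 3.0556² / (2 × 4.600) = 9.337 / 9.200 = 1.015 m.
Total = 6.417 + 1.015 = 7.432 m.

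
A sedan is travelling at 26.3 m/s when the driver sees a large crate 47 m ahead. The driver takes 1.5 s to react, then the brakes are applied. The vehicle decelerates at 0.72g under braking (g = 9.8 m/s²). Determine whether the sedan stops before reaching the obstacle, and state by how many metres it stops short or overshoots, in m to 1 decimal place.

a = 0.72 × 9.8 = 7.056 m/s².
Reaction distance = 26.3000 × 1.5 = 39.450 m.
Braking distance = v²/(2a) = 691.690 / 14.112 = 49.014 m.
Total stopping distance = 39.450 + 49.014 = 88.464 m, vs 47 m available — it cannot stop in time and overshoots by 88.464 − 47 = 41.464 m.

No — it overshoots by 41.5 m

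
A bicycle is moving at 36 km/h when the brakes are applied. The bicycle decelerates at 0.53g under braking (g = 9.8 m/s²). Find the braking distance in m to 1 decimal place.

Braking distance ≈ 9.6 m

36 km/h ÷ 3.6 = 10.0000 m/s.
a = 0.53 × 9.8 = 5.194 m/s².
Braking distance = v²/(2a) = 10.0000² / (2 × 5.194) = 100.000 / 10.388 = 9.626 m.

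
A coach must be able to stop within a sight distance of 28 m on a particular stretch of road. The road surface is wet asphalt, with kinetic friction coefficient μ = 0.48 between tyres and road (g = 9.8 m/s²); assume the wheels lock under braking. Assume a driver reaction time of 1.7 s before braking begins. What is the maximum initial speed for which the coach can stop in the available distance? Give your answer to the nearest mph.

a = μg = 0.48 × 9.8 = 4.704 m/s².
Stopping distance: v·t_r + v²/(2a) = 28 with t_r = 1.7 s and a = 4.704 m/s².
So v² + 15.994 v − 263.42 = 0.
Positive root: v = −a·t_r + √((a·t_r)² + 2a·d) = −7.997 + √(63.952 + 263.42) = 10.0964 m/s.
10.0964 m/s ÷ 0.44704 = 22.585 mph.

Maximum speed ≈ 23 mph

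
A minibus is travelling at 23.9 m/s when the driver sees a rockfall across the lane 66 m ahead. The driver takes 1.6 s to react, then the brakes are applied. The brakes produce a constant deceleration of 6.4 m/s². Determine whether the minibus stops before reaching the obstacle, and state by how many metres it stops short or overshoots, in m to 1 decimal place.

No — it overshoots by 16.9 m

Reaction distance = 23.9000 × 1.6 = 38.240 m.
Braking distance = v²/(2a) = 571.210 / 12.800 = 44.626 m.
Total stopping distance = 38.240 + 44.626 = 82.866 m, vs 66 m available — it cannot stop in time and overshoots by 82.866 − 66 = 16.866 m.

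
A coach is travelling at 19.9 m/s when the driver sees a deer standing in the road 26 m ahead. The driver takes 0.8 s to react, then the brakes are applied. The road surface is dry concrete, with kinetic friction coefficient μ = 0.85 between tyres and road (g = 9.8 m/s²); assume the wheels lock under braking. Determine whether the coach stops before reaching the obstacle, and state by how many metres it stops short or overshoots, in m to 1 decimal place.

No — it overshoots by 13.7 m

a = μg = 0.85 × 9.8 = 8.330 m/s².
Reaction distance = 19.9000 × 0.8 = 15.920 m.
Braking distance = v²/(2a) = 396.010 / 16.660 = 23.770 m.
Total stopping distance = 15.920 + 23.770 = 39.690 m, vs 26 m available — it cannot stop in time and overshoots by 39.690 − 26 = 13.690 m.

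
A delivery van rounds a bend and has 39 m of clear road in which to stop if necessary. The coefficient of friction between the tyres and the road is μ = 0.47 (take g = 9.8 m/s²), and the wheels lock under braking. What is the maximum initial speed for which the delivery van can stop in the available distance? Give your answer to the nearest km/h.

a = μg = 0.47 × 9.8 = 4.606 m/s².
v²/(2a) = d ⇒ v = √(2 × 4.606 × 39) = √359.27 = 18.9544 m/s.
18.9544 m/s × 3.6 = 68.236 km/h.

Maximum speed ≈ 68 km/h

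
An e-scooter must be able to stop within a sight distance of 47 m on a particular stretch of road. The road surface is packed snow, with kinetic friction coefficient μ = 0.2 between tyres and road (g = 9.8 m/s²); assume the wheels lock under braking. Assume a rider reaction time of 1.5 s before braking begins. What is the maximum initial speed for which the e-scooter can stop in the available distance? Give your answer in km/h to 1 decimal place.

Maximum speed ≈ 39.4 km/h

a = μg = 0.2 × 9.8 = 1.960 m/s².
Stopping distance: v·t_r + v²/(2a) = 47 with t_r = 1.5 s and a = 1.960 m/s².
So v² + 5.880 v − 184.24 = 0.
Positive root: v = −a·t_r + √((a·t_r)² + 2a·d) = −2.940 + √(8.644 + 184.24) = 10.9483 m/s.
10.9483 m/s × 3.6 = 39.414 km/h.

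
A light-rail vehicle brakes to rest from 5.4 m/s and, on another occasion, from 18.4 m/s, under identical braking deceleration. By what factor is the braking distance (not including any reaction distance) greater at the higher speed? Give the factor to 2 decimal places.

Braking distance d = v²/(2a), so with a fixed, d ∝ v².
Factor = (18.4/5.4)² = 3.4074² = 11.6104.

Factor ≈ 11.61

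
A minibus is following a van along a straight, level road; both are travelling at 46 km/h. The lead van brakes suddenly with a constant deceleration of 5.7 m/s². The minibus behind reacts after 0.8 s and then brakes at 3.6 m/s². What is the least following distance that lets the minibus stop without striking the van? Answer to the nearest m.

46 km/h ÷ 3.6 = 12.7778 m/s.
Leader travels v²/(2a_L) = 163.272 / 11.400 = 14.322 m before stopping.
Follower covers v·t_r = 12.7778 × 0.8 = 10.222 m while reacting, then v²/(2a_F) = 163.272 / 7.200 = 22.677 m while braking, for a total of 10.222 + 22.677 = 32.899 m.
Since a_F ≤ a_L and the follower starts braking later, the follower is never slower than the leader, so the closest approach is when both have stopped.
Minimum gap = 32.899 − 14.322 = 18.577 m.

Minimum gap ≈ 19 m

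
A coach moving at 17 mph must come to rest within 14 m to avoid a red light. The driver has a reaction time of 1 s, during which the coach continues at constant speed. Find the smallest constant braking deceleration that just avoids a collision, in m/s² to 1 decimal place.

Required deceleration ≈ 4.5 m/s²

17 mph × 0.44704 = 7.5997 m/s.
Distance covered during reaction = 7.5997 × 1 = 7.600 m.
Distance available for braking: 14 − 7.600 = 6.400 m.
v² = 2a·d ⇒ a = v²/(2d) = 7.5997² / (2 × 6.400) = 57.755 / 12.800 = 4.5121 m/s².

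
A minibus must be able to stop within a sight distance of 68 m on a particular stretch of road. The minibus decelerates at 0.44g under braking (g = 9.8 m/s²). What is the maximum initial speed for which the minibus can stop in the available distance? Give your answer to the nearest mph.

Maximum speed ≈ 54 mph

a = 0.44 × 9.8 = 4.312 m/s².
v²/(2a) = d ⇒ v = √(2 × 4.312 × 68) = √586.43 = 24.2163 m/s.
24.2163 m/s ÷ 0.44704 = 54.170 mph.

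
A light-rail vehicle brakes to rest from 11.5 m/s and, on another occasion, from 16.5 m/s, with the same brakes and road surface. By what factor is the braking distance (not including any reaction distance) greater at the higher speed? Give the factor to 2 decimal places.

Factor ≈ 2.06

Braking distance d = v²/(2a), so with a fixed, d ∝ v².
Factor = (16.5/11.5)² = 1.4348² = 2.0587.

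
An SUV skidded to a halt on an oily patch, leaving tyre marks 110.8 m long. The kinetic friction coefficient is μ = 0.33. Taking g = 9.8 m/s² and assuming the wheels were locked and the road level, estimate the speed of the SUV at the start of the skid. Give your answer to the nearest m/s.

Initial speed ≈ 27 m/s

Deceleration a = μg = 0.33 × 9.8 = 3.234 m/s².
v = √(2a·d) = √(2 × 3.234 × 110.8) = √716.654 = 26.7704 m/s.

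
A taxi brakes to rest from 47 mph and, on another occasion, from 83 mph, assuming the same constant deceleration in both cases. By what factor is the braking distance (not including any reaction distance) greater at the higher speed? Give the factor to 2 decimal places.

Factor ≈ 3.12

Braking distance d = v²/(2a), so with a fixed, d ∝ v².
Factor = (83/47)² = 1.7660² = 3.1188.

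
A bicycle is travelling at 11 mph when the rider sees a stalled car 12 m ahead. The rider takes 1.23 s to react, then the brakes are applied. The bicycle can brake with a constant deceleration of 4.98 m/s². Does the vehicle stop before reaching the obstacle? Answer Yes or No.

11 mph × 0.44704 = 4.9174 m/s.
Reaction distance = 4.9174 × 1.23 = 6.048 m.
Braking distance = v²/(2a) = 24.181 / 9.960 = 2.428 m.
Total stopping distance = 6.048 + 2.428 = 8.476 m, vs 12 m available — it stops with 12 − 8.476 = 3.524 m to spare.

Yes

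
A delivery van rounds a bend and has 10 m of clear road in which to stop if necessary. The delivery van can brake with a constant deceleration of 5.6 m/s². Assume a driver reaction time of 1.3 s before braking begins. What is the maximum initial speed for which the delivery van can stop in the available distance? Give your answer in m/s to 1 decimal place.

Maximum speed ≈ 5.6 m/s

Stopping distance: v·t_r + v²/(2a) = 10 with t_r = 1.3 s and a = 5.600 m/s².
So v² + 14.560 v − 112.00 = 0.
Positive root: v = −a·t_r + √((a·t_r)² + 2a·d) = −7.280 + √(52.998 + 112.00) = 5.5652 m/s.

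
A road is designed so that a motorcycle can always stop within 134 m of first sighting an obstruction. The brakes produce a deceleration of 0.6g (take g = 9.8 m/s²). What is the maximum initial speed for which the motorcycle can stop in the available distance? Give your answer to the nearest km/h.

Maximum speed ≈ 143 km/h

a = 0.6 × 9.8 = 5.880 m/s².
v²/(2a) = d ⇒ v = √(2 × 5.880 × 134) = √1575.84 = 39.6969 m/s.
39.6969 m/s × 3.6 = 142.909 km/h.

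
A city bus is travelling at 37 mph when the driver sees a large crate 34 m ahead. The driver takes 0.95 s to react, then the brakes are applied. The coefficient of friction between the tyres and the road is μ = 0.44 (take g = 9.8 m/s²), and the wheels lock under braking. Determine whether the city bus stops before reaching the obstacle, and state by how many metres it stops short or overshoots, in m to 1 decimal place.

37 mph × 0.44704 = 16.5405 m/s.
a = μg = 0.44 × 9.8 = 4.312 m/s².
Reaction distance = 16.5405 × 0.95 = 15.713 m.
Braking distance = v²/(2a) = 273.588 / 8.624 = 31.724 m.
Total stopping distance = 15.713 + 31.724 = 47.437 m, vs 34 m available — it cannot stop in time and overshoots by 47.437 − 34 = 13.437 m.

No — it overshoots by 13.4 m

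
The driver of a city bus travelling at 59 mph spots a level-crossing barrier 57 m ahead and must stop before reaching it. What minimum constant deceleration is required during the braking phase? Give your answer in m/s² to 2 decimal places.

Required deceleration ≈ 6.10 m/s²

59 mph × 0.44704 = 26.3754 m/s.
v² = 2a·d ⇒ a = v²/(2d) = 26.3754² / (2 × 57.000) = 695.662 / 114.000 = 6.1023 m/s².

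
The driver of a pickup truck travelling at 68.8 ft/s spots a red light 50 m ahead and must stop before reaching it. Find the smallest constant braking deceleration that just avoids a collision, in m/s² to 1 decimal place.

68.8 ft/s × 0.3048 = 20.9702 m/s.
v² = 2a·d ⇒ a = v²/(2d) = 20.9702² / (2 × 50.000) = 439.749 / 100.000 = 4.3975 m/s².

Required deceleration ≈ 4.4 m/s²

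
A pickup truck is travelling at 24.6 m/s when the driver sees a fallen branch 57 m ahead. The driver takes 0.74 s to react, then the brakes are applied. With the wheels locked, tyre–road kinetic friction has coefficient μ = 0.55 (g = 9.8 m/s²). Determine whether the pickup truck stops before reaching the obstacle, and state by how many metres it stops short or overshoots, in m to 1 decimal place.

No — it overshoots by 17.3 m

a = μg = 0.55 × 9.8 = 5.390 m/s².
Reaction distance = 24.6000 × 0.74 = 18.204 m.
Braking distance = v²/(2a) = 605.160 / 10.780 = 56.137 m.
Total stopping distance = 18.204 + 56.137 = 74.341 m, vs 57 m available — it cannot stop in time and overshoots by 74.341 − 57 = 17.341 m.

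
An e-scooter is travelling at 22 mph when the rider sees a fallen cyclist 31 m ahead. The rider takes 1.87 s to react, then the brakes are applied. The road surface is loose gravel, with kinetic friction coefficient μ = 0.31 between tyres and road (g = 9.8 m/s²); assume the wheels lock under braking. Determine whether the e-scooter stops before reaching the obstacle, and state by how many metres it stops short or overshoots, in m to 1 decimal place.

No — it overshoots by 3.3 m

22 mph × 0.44704 = 9.8349 m/s.
a = μg = 0.31 × 9.8 = 3.038 m/s².
Reaction distance = 9.8349 × 1.87 = 18.391 m.
Braking distance = v²/(2a) = 96.725 / 6.076 = 15.919 m.
Total stopping distance = 18.391 + 15.919 = 34.310 m, vs 31 m available — it cannot stop in time and overshoots by 34.310 − 31 = 3.310 m.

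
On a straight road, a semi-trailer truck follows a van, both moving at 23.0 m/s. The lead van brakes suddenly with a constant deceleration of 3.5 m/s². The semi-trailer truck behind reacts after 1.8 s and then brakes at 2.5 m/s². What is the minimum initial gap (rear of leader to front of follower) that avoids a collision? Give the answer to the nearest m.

Minimum gap ≈ 72 m

Leader travels v²/(2a_L) = 529.000 / 7.000 = 75.571 m before stopping.
Follower covers v·t_r = 23.0000 × 1.8 = 41.400 m while reacting, then v²/(2a_F) = 529.000 / 5.000 = 105.800 m while braking, for a total of 41.400 + 105.800 = 147.200 m.
Since a_F ≤ a_L and the follower starts braking later, the follower is never slower than the leader, so the closest approach is when both have stopped.
Minimum gap = 147.200 − 75.571 = 71.629 m.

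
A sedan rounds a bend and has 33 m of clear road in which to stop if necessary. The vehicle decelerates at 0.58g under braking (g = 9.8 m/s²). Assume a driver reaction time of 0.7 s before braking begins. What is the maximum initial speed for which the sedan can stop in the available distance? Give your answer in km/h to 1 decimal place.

a = 0.58 × 9.8 = 5.684 m/s².
Stopping distance: v·t_r + v²/(2a) = 33 with t_r = 0.7 s and a = 5.684 m/s².
So v² + 7.958 v − 375.14 = 0.
Positive root: v = −a·t_r + √((a·t_r)² + 2a·d) = −3.979 + √(15.832 + 375.14) = 15.7940 m/s.
15.7940 m/s × 3.6 = 56.858 km/h.

Maximum speed ≈ 56.9 km/h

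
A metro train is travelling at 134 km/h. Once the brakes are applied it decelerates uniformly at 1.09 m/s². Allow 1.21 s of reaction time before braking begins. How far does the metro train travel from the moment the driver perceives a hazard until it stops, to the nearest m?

134 km/h ÷ 3.6 = 37.2222 m/s.
Reaction distance = v·t_r = 37.2222 × 1.21 = 45.039 m.
Braking distance = v²/(2a) = 37.2222² / (2 × 1.090) = 1385.492 / 2.180 = 635.547 m.
Total = 45.039 + 635.547 = 680.586 m.

Total stopping distance ≈ 681 m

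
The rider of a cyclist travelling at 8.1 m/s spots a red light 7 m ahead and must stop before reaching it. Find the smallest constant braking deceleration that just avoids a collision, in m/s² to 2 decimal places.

Required deceleration ≈ 4.69 m/s²

v² = 2a·d ⇒ a = v²/(2d) = 8.1000² / (2 × 7.000) = 65.610 / 14.000 = 4.6864 m/s².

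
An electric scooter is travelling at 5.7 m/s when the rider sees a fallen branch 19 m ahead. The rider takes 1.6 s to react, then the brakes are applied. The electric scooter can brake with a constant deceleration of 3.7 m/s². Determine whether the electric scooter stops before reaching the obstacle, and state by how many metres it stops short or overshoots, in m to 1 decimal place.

Reaction distance = 5.7000 × 1.6 = 9.120 m.
Braking distance = v²/(2a) = 32.490 / 7.400 = 4.391 m.
Total stopping distance = 9.120 + 4.391 = 13.511 m, vs 19 m available — it stops with 19 − 13.511 = 5.489 m to spare.

Yes — it stops 5.5 m short of the obstacle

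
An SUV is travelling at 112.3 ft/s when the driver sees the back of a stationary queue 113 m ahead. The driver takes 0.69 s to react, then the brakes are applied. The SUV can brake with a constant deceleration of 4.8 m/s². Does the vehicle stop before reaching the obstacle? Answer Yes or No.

No

112.3 ft/s × 0.3048 = 34.2290 m/s.
Reaction distance = 34.2290 × 0.69 = 23.618 m.
Braking distance = v²/(2a) = 1171.624 / 9.600 = 122.044 m.
Total stopping distance = 23.618 + 122.044 = 145.662 m, vs 113 m available — it cannot stop in time and overshoots by 145.662 − 113 = 32.662 m.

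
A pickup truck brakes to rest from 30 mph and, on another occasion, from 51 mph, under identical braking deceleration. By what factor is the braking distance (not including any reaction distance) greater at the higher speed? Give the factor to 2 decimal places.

Braking distance d = v²/(2a), so with a fixed, d ∝ v².
Factor = (51/30)² = 1.7000² = 2.8900.

Factor ≈ 2.89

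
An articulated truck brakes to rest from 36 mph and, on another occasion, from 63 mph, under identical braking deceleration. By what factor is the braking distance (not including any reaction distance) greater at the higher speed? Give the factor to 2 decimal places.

Factor ≈ 3.06

Braking distance d = v²/(2a), so with a fixed, d ∝ v².
Factor = (63/36)² = 1.7500² = 3.0625.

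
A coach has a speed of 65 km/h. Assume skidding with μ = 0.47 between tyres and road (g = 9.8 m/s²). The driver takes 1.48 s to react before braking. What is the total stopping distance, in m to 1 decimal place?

65 km/h ÷ 3.6 = 18.0556 m/s.
a = μg = 0.47 × 9.8 = 4.606 m/s².
Reaction distance = v·t_r = 18.0556 × 1.48 = 26.722 m.
Braking distance = v²/(2a) = 18.0556² / (2 × 4.606) = 326.005 / 9.212 = 35.389 m.
Total = 26.722 + 35.389 = 62.111 m.

Total stopping distance ≈ 62.1 m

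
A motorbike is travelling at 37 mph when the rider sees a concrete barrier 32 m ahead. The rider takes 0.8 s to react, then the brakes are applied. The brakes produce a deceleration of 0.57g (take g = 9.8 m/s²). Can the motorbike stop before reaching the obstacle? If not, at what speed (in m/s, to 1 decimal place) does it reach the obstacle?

No — it strikes the obstacle at 8.0 m/s

37 mph × 0.44704 = 16.5405 m/s.
a = 0.57 × 9.8 = 5.586 m/s².
Reaction distance = 16.5405 × 0.8 = 13.232 m.
Braking distance needed to stop: v²/(2a) = 273.588 / 11.172 = 24.489 m, so total needed = 13.232 + 24.489 = 37.721 m > 32 m — it cannot stop.
Distance remaining when braking begins: 32 − 13.232 = 18.768 m.
v² = v₀² − 2a·d = 273.588 − 2 × 5.586 × 18.768 = 63.912 m²/s².
v = √63.912 = 7.994 m/s.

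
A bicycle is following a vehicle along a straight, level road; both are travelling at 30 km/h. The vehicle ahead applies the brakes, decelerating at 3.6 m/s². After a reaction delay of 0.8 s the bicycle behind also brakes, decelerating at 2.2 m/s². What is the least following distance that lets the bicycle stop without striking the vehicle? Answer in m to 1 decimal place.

30 km/h ÷ 3.6 = 8.3333 m/s.
Leader travels v²/(2a_L) = 69.444 / 7.200 = 9.645 m before stopping.
Follower covers v·t_r = 8.3333 × 0.8 = 6.667 m while reacting, then v²/(2a_F) = 69.444 / 4.400 = 15.783 m while braking, for a total of 6.667 + 15.783 = 22.450 m.
Since a_F ≤ a_L and the follower starts braking later, the follower is never slower than the leader, so the closest approach is when both have stopped.
Minimum gap = 22.450 − 9.645 = 12.805 m.

Minimum gap ≈ 12.8 m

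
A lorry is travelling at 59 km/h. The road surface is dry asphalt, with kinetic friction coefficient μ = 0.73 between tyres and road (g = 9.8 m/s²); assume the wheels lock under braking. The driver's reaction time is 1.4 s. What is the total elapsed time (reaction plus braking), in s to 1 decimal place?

Total time ≈ 3.7 s

59 km/h ÷ 3.6 = 16.3889 m/s.
a = μg = 0.73 × 9.8 = 7.154 m/s².
Braking time = v/a = 16.3889 / 7.154 = 2.291 s.
Total = 1.4 + 2.291 = 3.691 s.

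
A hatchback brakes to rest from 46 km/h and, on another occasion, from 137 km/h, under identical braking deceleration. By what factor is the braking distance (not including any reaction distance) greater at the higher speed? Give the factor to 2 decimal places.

Braking distance d = v²/(2a), so with a fixed, d ∝ v².
Factor = (137/46)² = 2.9783² = 8.8703.

Factor ≈ 8.87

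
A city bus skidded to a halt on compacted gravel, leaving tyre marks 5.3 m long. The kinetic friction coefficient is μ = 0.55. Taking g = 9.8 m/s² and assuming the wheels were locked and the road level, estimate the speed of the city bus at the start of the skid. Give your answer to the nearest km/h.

Deceleration a = μg = 0.55 × 9.8 = 5.390 m/s².
v = √(2a·d) = √(2 × 5.390 × 5.3) = √57.134 = 7.5587 m/s.
= 7.5587 × 3.6 = 27.211 km/h.

Initial speed ≈ 27 km/h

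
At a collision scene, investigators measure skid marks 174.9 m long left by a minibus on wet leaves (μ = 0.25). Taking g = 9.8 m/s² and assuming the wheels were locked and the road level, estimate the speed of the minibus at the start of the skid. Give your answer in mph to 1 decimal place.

Initial speed ≈ 65.5 mph

Deceleration a = μg = 0.25 × 9.8 = 2.450 m/s².
v = √(2a·d) = √(2 × 2.450 × 174.9) = √857.010 = 29.2747 m/s.
= 29.2747 ÷ 0.44704 = 65.486 mph.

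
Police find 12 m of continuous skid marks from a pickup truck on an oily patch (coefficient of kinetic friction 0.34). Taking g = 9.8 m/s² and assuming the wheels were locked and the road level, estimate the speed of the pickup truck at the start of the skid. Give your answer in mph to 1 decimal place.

Deceleration a = μg = 0.34 × 9.8 = 3.332 m/s².
v = √(2a·d) = √(2 × 3.332 × 12) = √79.968 = 8.9425 m/s.
= 8.9425 ÷ 0.44704 = 20.004 mph.

Initial speed ≈ 20.0 mph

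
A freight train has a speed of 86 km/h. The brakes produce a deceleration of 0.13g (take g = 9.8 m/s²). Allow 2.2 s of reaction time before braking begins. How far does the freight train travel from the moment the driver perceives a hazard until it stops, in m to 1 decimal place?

86 km/h ÷ 3.6 = 23.8889 m/s.
a = 0.13 × 9.8 = 1.274 m/s².
Reaction distance = v·t_r = 23.8889 × 2.2 = 52.556 m.
Braking distance = v²/(2a) = 23.8889² / (2 × 1.274) = 570.680 / 2.548 = 223.972 m.
Total = 52.556 + 223.972 = 276.528 m.

Total stopping distance ≈ 276.5 m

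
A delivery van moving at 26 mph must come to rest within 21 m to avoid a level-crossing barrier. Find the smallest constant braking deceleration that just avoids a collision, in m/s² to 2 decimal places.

Required deceleration ≈ 3.22 m/s²

26 mph × 0.44704 = 11.6230 m/s.
v² = 2a·d ⇒ a = v²/(2d) = 11.6230² / (2 × 21.000) = 135.094 / 42.000 = 3.2165 m/s².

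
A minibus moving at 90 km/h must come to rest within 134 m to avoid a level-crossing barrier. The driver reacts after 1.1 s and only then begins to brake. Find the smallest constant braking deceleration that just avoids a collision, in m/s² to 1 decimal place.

Required deceleration ≈ 2.9 m/s²

90 km/h ÷ 3.6 = 25.0000 m/s.
Distance covered during reaction = 25.0000 × 1.1 = 27.500 m.
Distance available for braking: 134 − 27.500 = 106.500 m.
v² = 2a·d ⇒ a = v²/(2d) = 25.0000² / (2 × 106.500) = 625.000 / 213.000 = 2.9343 m/s².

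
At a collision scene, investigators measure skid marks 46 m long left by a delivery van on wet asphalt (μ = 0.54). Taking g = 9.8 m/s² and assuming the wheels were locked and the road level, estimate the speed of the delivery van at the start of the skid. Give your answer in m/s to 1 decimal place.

Deceleration a = μg = 0.54 × 9.8 = 5.292 m/s².
v = √(2a·d) = √(2 × 5.292 × 46) = √486.864 = 22.0650 m/s.

Initial speed ≈ 22.1 m/s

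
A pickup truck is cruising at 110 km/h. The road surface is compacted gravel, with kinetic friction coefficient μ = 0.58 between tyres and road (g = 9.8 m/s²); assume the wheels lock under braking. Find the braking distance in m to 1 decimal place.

Braking distance ≈ 82.1 m

110 km/h ÷ 3.6 = 30.5556 m/s.
a = μg = 0.58 × 9.8 = 5.684 m/s².
Braking distance = v²/(2a) = 30.5556² / (2 × 5.684) = 933.645 / 11.368 = 82.129 m.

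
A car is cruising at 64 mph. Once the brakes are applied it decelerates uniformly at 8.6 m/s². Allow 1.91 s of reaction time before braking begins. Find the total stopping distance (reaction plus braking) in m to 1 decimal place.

Total stopping distance ≈ 102.2 m

64 mph × 0.44704 = 28.6106 m/s.
Reaction distance = v·t_r = 28.6106 × 1.91 = 54.646 m.
Braking distance = v²/(2a) = 28.6106² / (2 × 8.600) = 818.566 / 17.200 = 47.591 m.
Total = 54.646 + 47.591 = 102.237 m.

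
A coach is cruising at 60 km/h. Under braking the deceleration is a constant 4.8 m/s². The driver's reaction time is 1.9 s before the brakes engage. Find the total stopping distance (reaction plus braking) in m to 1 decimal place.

Total stopping distance ≈ 60.6 m

60 km/h ÷ 3.6 = 16.6667 m/s.
Reaction distance = v·t_r = 16.6667 × 1.9 = 31.667 m.
Braking distance = v²/(2a) = 16.6667² / (2 × 4.800) = 277.779 / 9.600 = 28.935 m.
Total = 31.667 + 28.935 = 60.602 m.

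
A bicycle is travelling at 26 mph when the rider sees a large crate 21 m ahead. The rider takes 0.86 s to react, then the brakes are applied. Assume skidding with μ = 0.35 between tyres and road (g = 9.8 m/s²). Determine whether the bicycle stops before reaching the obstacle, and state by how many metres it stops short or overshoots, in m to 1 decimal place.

26 mph × 0.44704 = 11.6230 m/s.
a = μg = 0.35 × 9.8 = 3.430 m/s².
Reaction distance = 11.6230 × 0.86 = 9.996 m.
Braking distance = v²/(2a) = 135.094 / 6.860 = 19.693 m.
Total stopping distance = 9.996 + 19.693 = 29.689 m, vs 21 m available — it cannot stop in time and overshoots by 29.689 − 21 = 8.689 m.

No — it overshoots by 8.7 m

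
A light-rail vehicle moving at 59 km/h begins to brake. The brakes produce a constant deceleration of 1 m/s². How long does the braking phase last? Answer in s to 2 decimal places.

Braking time ≈ 16.39 s

59 km/h ÷ 3.6 = 16.3889 m/s.
Braking time = v/a = 16.3889 / 1.000 = 16.389 s.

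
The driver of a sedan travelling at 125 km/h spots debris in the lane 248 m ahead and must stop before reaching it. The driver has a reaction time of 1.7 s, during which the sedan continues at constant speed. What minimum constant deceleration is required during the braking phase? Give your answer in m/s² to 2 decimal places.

Required deceleration ≈ 3.19 m/s²

125 km/h ÷ 3.6 = 34.7222 m/s.
Distance covered during reaction = 34.7222 × 1.7 = 59.028 m.
Distance available for braking: 248 − 59.028 = 188.972 m.
v² = 2a·d ⇒ a = v²/(2d) = 34.7222² / (2 × 188.972) = 1205.631 / 377.944 = 3.1900 m/s².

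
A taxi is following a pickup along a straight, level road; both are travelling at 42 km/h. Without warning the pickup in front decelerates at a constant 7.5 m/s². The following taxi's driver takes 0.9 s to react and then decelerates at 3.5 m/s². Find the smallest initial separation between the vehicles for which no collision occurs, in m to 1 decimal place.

42 km/h ÷ 3.6 = 11.6667 m/s.
Leader travels v²/(2a_L) = 136.112 / 15.000 = 9.074 m before stopping.
Follower covers v·t_r = 11.6667 × 0.9 = 10.500 m while reacting, then v²/(2a_F) = 136.112 / 7.000 = 19.445 m while braking, for a total of 10.500 + 19.445 = 29.945 m.
Since a_F ≤ a_L and the follower starts braking later, the follower is never slower than the leader, so the closest approach is when both have stopped.
Minimum gap = 29.945 − 9.074 = 20.871 m.

Minimum gap ≈ 20.9 m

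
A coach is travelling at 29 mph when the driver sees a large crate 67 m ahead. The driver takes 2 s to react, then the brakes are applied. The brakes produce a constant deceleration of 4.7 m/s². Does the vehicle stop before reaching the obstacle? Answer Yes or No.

29 mph × 0.44704 = 12.9642 m/s.
Reaction distance = 12.9642 × 2 = 25.928 m.
Braking distance = v²/(2a) = 168.070 / 9.400 = 17.880 m.
Total stopping distance = 25.928 + 17.880 = 43.808 m, vs 67 m available — it stops with 67 − 43.808 = 23.192 m to spare.

Yes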